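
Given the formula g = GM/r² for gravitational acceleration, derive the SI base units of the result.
Units of each symbol in g = GM/r²:
  G (gravitational constant): m³/(kg·s²)
  M (mass): kg
  r (distance): m  → to the power 2 in the denominator, contributes 1/m²

Multiplying the contributions: [m³/(kg·s²)] · [kg] · [1/m²]
Adding exponents of each base unit: m: 1, s: -2
SI base units of gravitational acceleration: m/s²

Answer: m/s²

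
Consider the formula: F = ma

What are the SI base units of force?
Units of each symbol in F = ma:
  m (mass): kg
  a (acceleration): m/s²

Multiplying the contributions: [kg] · [m/s²]
Adding exponents of each base unit: kg: 1, m: 1, s: -2
SI base units of force: kg·m/s²

Answer: kg·m/s²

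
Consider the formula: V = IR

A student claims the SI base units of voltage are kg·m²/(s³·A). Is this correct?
Units of each symbol in V = IR:
  I (current): A
  R (resistance, in ohms): kg·m²/(s³·A²)

Multiplying the contributions: [A] · [kg·m²/(s³·A²)]
Adding exponents of each base unit: kg: 1, m: 2, s: -3, A: -1
SI base units of voltage: kg·m²/(s³·A)

The claimed units kg·m²/(s³·A) match the derived units, so the claim is correct.

Answer: Yes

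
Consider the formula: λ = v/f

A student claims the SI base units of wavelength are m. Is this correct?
Units of each symbol in λ = v/f:
  v (wave speed): m/s
  f (frequency): 1/s  → in the denominator, contributes s

Multiplying the contributions: [m/s] · [s]
Adding exponents of each base unit: m: 1
SI base units of wavelength: m

The claimed units m match the derived units, so the claim is correct.

Answer: Yes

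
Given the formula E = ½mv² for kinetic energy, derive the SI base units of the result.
Units of each symbol in E = ½mv²:
  m (mass): kg
  v (speed): m/s  → to the power 2, contributes m²/s²
  The factor ½ is dimensionless.

Multiplying the contributions: [kg] · [m²/s²]
Adding exponents of each base unit: kg: 1, m: 2, s: -2
SI base units of kinetic energy: kg·m²/s²

Answer: kg·m²/s²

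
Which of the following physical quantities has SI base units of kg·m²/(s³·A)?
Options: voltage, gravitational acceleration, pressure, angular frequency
Checking the SI base units of each option:
  voltage (V = IR): kg·m²/(s³·A)  ✓ matches
  gravitational acceleration (g = GM/r²): m/s²  ✗
  pressure (P = F/A): kg/(m·s²)  ✗
  angular frequency (ω = 2πf): 1/s  ✗

Only voltage has units kg·m²/(s³·A).

Answer: voltage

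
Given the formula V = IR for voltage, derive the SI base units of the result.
Units of each symbol in V = IR:
  I (current): A
  R (resistance, in ohms): kg·m²/(s³·A²)

Multiplying the contributions: [A] · [kg·m²/(s³·A²)]
Adding exponents of each base unit: kg: 1, m: 2, s: -3, A: -1
SI base units of voltage: kg·m²/(s³·A)

Answer: kg·m²/(s³·A)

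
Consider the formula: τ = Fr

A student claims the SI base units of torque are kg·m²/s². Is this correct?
Units of each symbol in τ = Fr:
  F (force): kg·m/s²
  r (lever arm): m

Multiplying the contributions: [kg·m/s²] · [m]
Adding exponents of each base unit: kg: 1, m: 2, s: -2
SI base units of torque: kg·m²/s²

The claimed units kg·m²/s² match the derived units, so the claim is correct.

Answer: Yes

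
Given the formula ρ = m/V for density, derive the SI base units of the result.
Units of each symbol in ρ = m/V:
  m (mass): kg
  V (volume): m³  → in the denominator, contributes 1/m³

Multiplying the contributions: [kg] · [1/m³]
Adding exponents of each base unit: kg: 1, m: -3
SI base units of density: kg/m³

Answer: kg/m³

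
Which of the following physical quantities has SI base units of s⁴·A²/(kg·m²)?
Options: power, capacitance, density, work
Checking the SI base units of each option:
  power (P = W/t): kg·m²/s³  ✗
  capacitance (C = Q/V): s⁴·A²/(kg·m²)  ✓ matches
  density (ρ = m/V): kg/m³  ✗
  work (W = Fd): kg·m²/s²  ✗

Only capacitance has units s⁴·A²/(kg·m²).

Answer: capacitance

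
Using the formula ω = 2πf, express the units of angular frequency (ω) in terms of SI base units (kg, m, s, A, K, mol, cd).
Units of each symbol in ω = 2πf:
  f (frequency): 1/s
  The factor 2π is dimensionless.

Multiplying the contributions: [1/s]
Adding exponents of each base unit: s: -1
SI base units of angular frequency: 1/s

Answer: 1/s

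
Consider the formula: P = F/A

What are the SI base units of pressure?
Units of each symbol in P = F/A:
  F (force): kg·m/s²
  A (area): m²  → in the denominator, contributes 1/m²

Multiplying the contributions: [kg·m/s²] · [1/m²]
Adding exponents of each base unit: kg: 1, m: -1, s: -2
SI base units of pressure: kg/(m·s²)

Answer: kg/(m·s²)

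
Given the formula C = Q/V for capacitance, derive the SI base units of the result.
Units of each symbol in C = Q/V:
  Q (charge, in coulombs): s·A
  V (voltage, in volts): kg·m²/(s³·A)  → in the denominator, contributes s³·A/(kg·m²)

Multiplying the contributions: [s·A] · [s³·A/(kg·m²)]
Adding exponents of each base unit: kg: -1, m: -2, s: 4, A: 2
SI base units of capacitance: s⁴·A²/(kg·m²)

Answer: s⁴·A²/(kg·m²)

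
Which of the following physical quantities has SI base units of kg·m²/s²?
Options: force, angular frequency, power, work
Checking the SI base units of each option:
  force (F = ma): kg·m/s²  ✗
  angular frequency (ω = 2πf): 1/s  ✗
  power (P = W/t): kg·m²/s³  ✗
  work (W = Fd): kg·m²/s²  ✓ matches

Only work has units kg·m²/s².

Answer: work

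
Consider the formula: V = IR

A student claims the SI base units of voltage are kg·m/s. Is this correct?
Units of each symbol in V = IR:
  I (current): A
  R (resistance, in ohms): kg·m²/(s³·A²)

Multiplying the contributions: [A] · [kg·m²/(s³·A²)]
Adding exponents of each base unit: kg: 1, m: 2, s: -3, A: -1
SI base units of voltage: kg·m²/(s³·A)

The claimed units kg·m/s (exponents kg: 1, m: 1, s: -1) do not match the derived units kg·m²/(s³·A) (exponents kg: 1, m: 2, s: -3, A: -1), so the claim is incorrect.

Answer: No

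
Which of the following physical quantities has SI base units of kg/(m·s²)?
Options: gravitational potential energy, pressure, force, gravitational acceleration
Checking the SI base units of each option:
  gravitational potential energy (U = -GMm/r): kg·m²/s²  ✗
  pressure (P = F/A): kg/(m·s²)  ✓ matches
  force (F = ma): kg·m/s²  ✗
  gravitational acceleration (g = GM/r²): m/s²  ✗

Only pressure has units kg/(m·s²).

Answer: pressure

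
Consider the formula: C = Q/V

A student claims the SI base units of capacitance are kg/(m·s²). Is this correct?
Units of each symbol in C = Q/V:
  Q (charge, in coulombs): s·A
  V (voltage, in volts): kg·m²/(s³·A)  → in the denominator, contributes s³·A/(kg·m²)

Multiplying the contributions: [s·A] · [s³·A/(kg·m²)]
Adding exponents of each base unit: kg: -1, m: -2, s: 4, A: 2
SI base units of capacitance: s⁴·A²/(kg·m²)

The claimed units kg/(m·s²) (exponents kg: 1, m: -1, s: -2) do not match the derived units s⁴·A²/(kg·m²) (exponents kg: -1, m: -2, s: 4, A: 2), so the claim is incorrect.

Answer: No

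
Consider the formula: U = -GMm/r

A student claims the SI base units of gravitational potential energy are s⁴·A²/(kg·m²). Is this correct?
Units of each symbol in U = -GMm/r:
  G (gravitational constant): m³/(kg·s²)
  M (mass): kg
  m (mass): kg
  r (distance): m  → in the denominator, contributes 1/m
  The minus sign does not affect the units.

Multiplying the contributions: [m³/(kg·s²)] · [kg] · [kg] · [1/m]
Adding exponents of each base unit: kg: 1, m: 2, s: -2
SI base units of gravitational potential energy: kg·m²/s²

The claimed units s⁴·A²/(kg·m²) (exponents kg: -1, m: -2, s: 4, A: 2) do not match the derived units kg·m²/s² (exponents kg: 1, m: 2, s: -2), so the claim is incorrect.

Answer: No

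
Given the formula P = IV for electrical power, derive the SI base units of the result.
Units of each symbol in P = IV:
  I (current): A
  V (voltage, in volts): kg·m²/(s³·A)

Multiplying the contributions: [A] · [kg·m²/(s³·A)]
Adding exponents of each base unit: kg: 1, m: 2, s: -3
SI base units of electrical power: kg·m²/s³

Answer: kg·m²/s³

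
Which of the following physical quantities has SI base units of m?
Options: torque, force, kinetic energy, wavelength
Checking the SI base units of each option:
  torque (τ = Fr): kg·m²/s²  ✗
  force (F = ma): kg·m/s²  ✗
  kinetic energy (E = ½mv²): kg·m²/s²  ✗
  wavelength (λ = v/f): m  ✓ matches

Only wavelength has units m.

Answer: wavelength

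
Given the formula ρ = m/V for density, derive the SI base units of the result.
Units of each symbol in ρ = m/V:
  m (mass): kg
  V (volume): m³  → in the denominator, contributes 1/m³

Multiplying the contributions: [kg] · [1/m³]
Adding exponents of each base unit: kg: 1, m: -3
SI base units of density: kg/m³

Answer: kg/m³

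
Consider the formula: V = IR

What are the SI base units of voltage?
Units of each symbol in V = IR:
  I (current): A
  R (resistance, in ohms): kg·m²/(s³·A²)

Multiplying the contributions: [A] · [kg·m²/(s³·A²)]
Adding exponents of each base unit: kg: 1, m: 2, s: -3, A: -1
SI base units of voltage: kg·m²/(s³·A)

Answer: kg·m²/(s³·A)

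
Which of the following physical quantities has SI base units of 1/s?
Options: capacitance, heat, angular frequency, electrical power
Checking the SI base units of each option:
  capacitance (C = Q/V): s⁴·A²/(kg·m²)  ✗
  heat (Q = mcΔT): kg·m²/s²  ✗
  angular frequency (ω = 2πf): 1/s  ✓ matches
  electrical power (P = IV): kg·m²/s³  ✗

Only angular frequency has units 1/s.

Answer: angular frequency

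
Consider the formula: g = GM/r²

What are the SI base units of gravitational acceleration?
Units of each symbol in g = GM/r²:
  G (gravitational constant): m³/(kg·s²)
  M (mass): kg
  r (distance): m  → to the power 2 in the denominator, contributes 1/m²

Multiplying the contributions: [m³/(kg·s²)] · [kg] · [1/m²]
Adding exponents of each base unit: m: 1, s: -2
SI base units of gravitational acceleration: m/s²

Answer: m/s²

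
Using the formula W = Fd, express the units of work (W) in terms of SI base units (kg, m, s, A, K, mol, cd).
Units of each symbol in W = Fd:
  F (force): kg·m/s²
  d (displacement): m

Multiplying the contributions: [kg·m/s²] · [m]
Adding exponents of each base unit: kg: 1, m: 2, s: -2
SI base units of work: kg·m²/s²

Answer: kg·m²/s²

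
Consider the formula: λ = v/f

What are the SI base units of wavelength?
Units of each symbol in λ = v/f:
  v (wave speed): m/s
  f (frequency): 1/s  → in the denominator, contributes s

Multiplying the contributions: [m/s] · [s]
Adding exponents of each base unit: m: 1
SI base units of wavelength: m

Answer: m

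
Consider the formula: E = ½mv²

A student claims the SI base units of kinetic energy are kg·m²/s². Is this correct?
Units of each symbol in E = ½mv²:
  m (mass): kg
  v (speed): m/s  → to the power 2, contributes m²/s²
  The factor ½ is dimensionless.

Multiplying the contributions: [kg] · [m²/s²]
Adding exponents of each base unit: kg: 1, m: 2, s: -2
SI base units of kinetic energy: kg·m²/s²

The claimed units kg·m²/s² match the derived units, so the claim is correct.

Answer: Yes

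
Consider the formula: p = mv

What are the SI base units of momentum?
Units of each symbol in p = mv:
  m (mass): kg
  v (velocity): m/s

Multiplying the contributions: [kg] · [m/s]
Adding exponents of each base unit: kg: 1, m: 1, s: -1
SI base units of momentum: kg·m/s

Answer: kg·m/s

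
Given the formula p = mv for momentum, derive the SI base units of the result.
Units of each symbol in p = mv:
  m (mass): kg
  v (velocity): m/s

Multiplying the contributions: [kg] · [m/s]
Adding exponents of each base unit: kg: 1, m: 1, s: -1
SI base units of momentum: kg·m/s

Answer: kg·m/s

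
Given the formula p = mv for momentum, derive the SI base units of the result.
Units of each symbol in p = mv:
  m (mass): kg
  v (velocity): m/s

Multiplying the contributions: [kg] · [m/s]
Adding exponents of each base unit: kg: 1, m: 1, s: -1
SI base units of momentum: kg·m/s

Answer: kg·m/s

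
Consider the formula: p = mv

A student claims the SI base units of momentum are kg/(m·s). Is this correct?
Units of each symbol in p = mv:
  m (mass): kg
  v (velocity): m/s

Multiplying the contributions: [kg] · [m/s]
Adding exponents of each base unit: kg: 1, m: 1, s: -1
SI base units of momentum: kg·m/s

The claimed units kg/(m·s) (exponents kg: 1, m: -1, s: -1) do not match the derived units kg·m/s (exponents kg: 1, m: 1, s: -1), so the claim is incorrect.

Answer: No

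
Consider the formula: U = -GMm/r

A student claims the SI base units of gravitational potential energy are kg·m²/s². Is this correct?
Units of each symbol in U = -GMm/r:
  G (gravitational constant): m³/(kg·s²)
  M (mass): kg
  m (mass): kg
  r (distance): m  → in the denominator, contributes 1/m
  The minus sign does not affect the units.

Multiplying the contributions: [m³/(kg·s²)] · [kg] · [kg] · [1/m]
Adding exponents of each base unit: kg: 1, m: 2, s: -2
SI base units of gravitational potential energy: kg·m²/s²

The claimed units kg·m²/s² match the derived units, so the claim is correct.

Answer: Yes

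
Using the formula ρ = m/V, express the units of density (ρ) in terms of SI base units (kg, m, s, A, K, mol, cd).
Units of each symbol in ρ = m/V:
  m (mass): kg
  V (volume): m³  → in the denominator, contributes 1/m³

Multiplying the contributions: [kg] · [1/m³]
Adding exponents of each base unit: kg: 1, m: -3
SI base units of density: kg/m³

Answer: kg/m³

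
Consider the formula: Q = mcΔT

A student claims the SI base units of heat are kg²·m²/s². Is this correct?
Units of each symbol in Q = mcΔT:
  m (mass): kg
  c (specific heat capacity, in J/(kg·K)): m²/(s²·K)
  ΔT (temperature change): K

Multiplying the contributions: [kg] · [m²/(s²·K)] · [K]
Adding exponents of each base unit: kg: 1, m: 2, s: -2
SI base units of heat: kg·m²/s²

The claimed units kg²·m²/s² (exponents kg: 2, m: 2, s: -2) do not match the derived units kg·m²/s² (exponents kg: 1, m: 2, s: -2), so the claim is incorrect.

Answer: No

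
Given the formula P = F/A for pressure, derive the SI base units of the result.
Units of each symbol in P = F/A:
  F (force): kg·m/s²
  A (area): m²  → in the denominator, contributes 1/m²

Multiplying the contributions: [kg·m/s²] · [1/m²]
Adding exponents of each base unit: kg: 1, m: -1, s: -2
SI base units of pressure: kg/(m·s²)

Answer: kg/(m·s²)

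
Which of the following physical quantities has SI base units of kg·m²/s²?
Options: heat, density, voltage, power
Checking the SI base units of each option:
  heat (Q = mcΔT): kg·m²/s²  ✓ matches
  density (ρ = m/V): kg/m³  ✗
  voltage (V = IR): kg·m²/(s³·A)  ✗
  power (P = W/t): kg·m²/s³  ✗

Only heat has units kg·m²/s².

Answer: heat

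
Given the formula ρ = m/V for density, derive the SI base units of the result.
Units of each symbol in ρ = m/V:
  m (mass): kg
  V (volume): m³  → in the denominator, contributes 1/m³

Multiplying the contributions: [kg] · [1/m³]
Adding exponents of each base unit: kg: 1, m: -3
SI base units of density: kg/m³

Answer: kg/m³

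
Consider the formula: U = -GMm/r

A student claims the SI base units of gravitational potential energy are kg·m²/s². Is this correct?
Units of each symbol in U = -GMm/r:
  G (gravitational constant): m³/(kg·s²)
  M (mass): kg
  m (mass): kg
  r (distance): m  → in the denominator, contributes 1/m
  The minus sign does not affect the units.

Multiplying the contributions: [m³/(kg·s²)] · [kg] · [kg] · [1/m]
Adding exponents of each base unit: kg: 1, m: 2, s: -2
SI base units of gravitational potential energy: kg·m²/s²

The claimed units kg·m²/s² match the derived units, so the claim is correct.

Answer: Yes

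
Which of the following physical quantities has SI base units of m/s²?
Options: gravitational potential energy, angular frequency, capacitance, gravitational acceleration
Checking the SI base units of each option:
  gravitational potential energy (U = -GMm/r): kg·m²/s²  ✗
  angular frequency (ω = 2πf): 1/s  ✗
  capacitance (C = Q/V): s⁴·A²/(kg·m²)  ✗
  gravitational acceleration (g = GM/r²): m/s²  ✓ matches

Only gravitational acceleration has units m/s².

Answer: gravitational acceleration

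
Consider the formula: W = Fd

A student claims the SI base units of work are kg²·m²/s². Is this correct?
Units of each symbol in W = Fd:
  F (force): kg·m/s²
  d (displacement): m

Multiplying the contributions: [kg·m/s²] · [m]
Adding exponents of each base unit: kg: 1, m: 2, s: -2
SI base units of work: kg·m²/s²

The claimed units kg²·m²/s² (exponents kg: 2, m: 2, s: -2) do not match the derived units kg·m²/s² (exponents kg: 1, m: 2, s: -2), so the claim is incorrect.

Answer: No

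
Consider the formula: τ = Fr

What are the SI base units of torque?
Units of each symbol in τ = Fr:
  F (force): kg·m/s²
  r (lever arm): m

Multiplying the contributions: [kg·m/s²] · [m]
Adding exponents of each base unit: kg: 1, m: 2, s: -2
SI base units of torque: kg·m²/s²

Answer: kg·m²/s²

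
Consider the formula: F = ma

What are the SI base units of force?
Units of each symbol in F = ma:
  m (mass): kg
  a (acceleration): m/s²

Multiplying the contributions: [kg] · [m/s²]
Adding exponents of each base unit: kg: 1, m: 1, s: -2
SI base units of force: kg·m/s²

Answer: kg·m/s²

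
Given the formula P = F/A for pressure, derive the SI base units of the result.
Units of each symbol in P = F/A:
  F (force): kg·m/s²
  A (area): m²  → in the denominator, contributes 1/m²

Multiplying the contributions: [kg·m/s²] · [1/m²]
Adding exponents of each base unit: kg: 1, m: -1, s: -2
SI base units of pressure: kg/(m·s²)

Answer: kg/(m·s²)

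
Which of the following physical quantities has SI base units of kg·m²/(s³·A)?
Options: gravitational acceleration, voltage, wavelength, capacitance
Checking the SI base units of each option:
  gravitational acceleration (g = GM/r²): m/s²  ✗
  voltage (V = IR): kg·m²/(s³·A)  ✓ matches
  wavelength (λ = v/f): m  ✗
  capacitance (C = Q/V): s⁴·A²/(kg·m²)  ✗

Only voltage has units kg·m²/(s³·A).

Answer: voltage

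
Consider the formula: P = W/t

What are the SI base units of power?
Units of each symbol in P = W/t:
  W (work): kg·m²/s²
  t (time): s  → in the denominator, contributes 1/s

Multiplying the contributions: [kg·m²/s²] · [1/s]
Adding exponents of each base unit: kg: 1, m: 2, s: -3
SI base units of power: kg·m²/s³

Answer: kg·m²/s³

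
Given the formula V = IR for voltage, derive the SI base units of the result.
Units of each symbol in V = IR:
  I (current): A
  R (resistance, in ohms): kg·m²/(s³·A²)

Multiplying the contributions: [A] · [kg·m²/(s³·A²)]
Adding exponents of each base unit: kg: 1, m: 2, s: -3, A: -1
SI base units of voltage: kg·m²/(s³·A)

Answer: kg·m²/(s³·A)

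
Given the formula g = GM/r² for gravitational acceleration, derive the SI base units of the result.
Units of each symbol in g = GM/r²:
  G (gravitational constant): m³/(kg·s²)
  M (mass): kg
  r (distance): m  → to the power 2 in the denominator, contributes 1/m²

Multiplying the contributions: [m³/(kg·s²)] · [kg] · [1/m²]
Adding exponents of each base unit: m: 1, s: -2
SI base units of gravitational acceleration: m/s²

Answer: m/s²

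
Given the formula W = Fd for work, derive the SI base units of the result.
Units of each symbol in W = Fd:
  F (force): kg·m/s²
  d (displacement): m

Multiplying the contributions: [kg·m/s²] · [m]
Adding exponents of each base unit: kg: 1, m: 2, s: -2
SI base units of work: kg·m²/s²

Answer: kg·m²/s²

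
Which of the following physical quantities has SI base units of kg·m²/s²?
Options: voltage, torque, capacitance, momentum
Checking the SI base units of each option:
  voltage (V = IR): kg·m²/(s³·A)  ✗
  torque (τ = Fr): kg·m²/s²  ✓ matches
  capacitance (C = Q/V): s⁴·A²/(kg·m²)  ✗
  momentum (p = mv): kg·m/s  ✗

Only torque has units kg·m²/s².

Answer: torque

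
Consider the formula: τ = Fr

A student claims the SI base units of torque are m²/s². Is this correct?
Units of each symbol in τ = Fr:
  F (force): kg·m/s²
  r (lever arm): m

Multiplying the contributions: [kg·m/s²] · [m]
Adding exponents of each base unit: kg: 1, m: 2, s: -2
SI base units of torque: kg·m²/s²

The claimed units m²/s² (exponents m: 2, s: -2) do not match the derived units kg·m²/s² (exponents kg: 1, m: 2, s: -2), so the claim is incorrect.

Answer: No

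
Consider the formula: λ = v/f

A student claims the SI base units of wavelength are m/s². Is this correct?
Units of each symbol in λ = v/f:
  v (wave speed): m/s
  f (frequency): 1/s  → in the denominator, contributes s

Multiplying the contributions: [m/s] · [s]
Adding exponents of each base unit: m: 1
SI base units of wavelength: m

The claimed units m/s² (exponents m: 1, s: -2) do not match the derived units m (exponents m: 1), so the claim is incorrect.

Answer: No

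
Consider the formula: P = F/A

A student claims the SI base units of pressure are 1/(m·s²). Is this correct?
Units of each symbol in P = F/A:
  F (force): kg·m/s²
  A (area): m²  → in the denominator, contributes 1/m²

Multiplying the contributions: [kg·m/s²] · [1/m²]
Adding exponents of each base unit: kg: 1, m: -1, s: -2
SI base units of pressure: kg/(m·s²)

The claimed units 1/(m·s²) (exponents m: -1, s: -2) do not match the derived units kg/(m·s²) (exponents kg: 1, m: -1, s: -2), so the claim is incorrect.

Answer: No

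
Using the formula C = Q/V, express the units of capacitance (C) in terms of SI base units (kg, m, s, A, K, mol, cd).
Units of each symbol in C = Q/V:
  Q (charge, in coulombs): s·A
  V (voltage, in volts): kg·m²/(s³·A)  → in the denominator, contributes s³·A/(kg·m²)

Multiplying the contributions: [s·A] · [s³·A/(kg·m²)]
Adding exponents of each base unit: kg: -1, m: -2, s: 4, A: 2
SI base units of capacitance: s⁴·A²/(kg·m²)

Answer: s⁴·A²/(kg·m²)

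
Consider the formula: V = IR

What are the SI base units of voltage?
Units of each symbol in V = IR:
  I (current): A
  R (resistance, in ohms): kg·m²/(s³·A²)

Multiplying the contributions: [A] · [kg·m²/(s³·A²)]
Adding exponents of each base unit: kg: 1, m: 2, s: -3, A: -1
SI base units of voltage: kg·m²/(s³·A)

Answer: kg·m²/(s³·A)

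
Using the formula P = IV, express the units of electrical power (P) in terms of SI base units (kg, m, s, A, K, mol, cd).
Units of each symbol in P = IV:
  I (current): A
  V (voltage, in volts): kg·m²/(s³·A)

Multiplying the contributions: [A] · [kg·m²/(s³·A)]
Adding exponents of each base unit: kg: 1, m: 2, s: -3
SI base units of electrical power: kg·m²/s³

Answer: kg·m²/s³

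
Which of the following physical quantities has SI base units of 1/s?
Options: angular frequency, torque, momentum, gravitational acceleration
Checking the SI base units of each option:
  angular frequency (ω = 2πf): 1/s  ✓ matches
  torque (τ = Fr): kg·m²/s²  ✗
  momentum (p = mv): kg·m/s  ✗
  gravitational acceleration (g = GM/r²): m/s²  ✗

Only angular frequency has units 1/s.

Answer: angular frequency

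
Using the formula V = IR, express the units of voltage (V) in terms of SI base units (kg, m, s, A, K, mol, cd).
Units of each symbol in V = IR:
  I (current): A
  R (resistance, in ohms): kg·m²/(s³·A²)

Multiplying the contributions: [A] · [kg·m²/(s³·A²)]
Adding exponents of each base unit: kg: 1, m: 2, s: -3, A: -1
SI base units of voltage: kg·m²/(s³·A)

Answer: kg·m²/(s³·A)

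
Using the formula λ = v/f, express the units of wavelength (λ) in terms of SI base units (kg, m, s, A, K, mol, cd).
Units of each symbol in λ = v/f:
  v (wave speed): m/s
  f (frequency): 1/s  → in the denominator, contributes s

Multiplying the contributions: [m/s] · [s]
Adding exponents of each base unit: m: 1
SI base units of wavelength: m

Answer: m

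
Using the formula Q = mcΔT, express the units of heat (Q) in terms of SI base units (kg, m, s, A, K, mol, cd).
Units of each symbol in Q = mcΔT:
  m (mass): kg
  c (specific heat capacity, in J/(kg·K)): m²/(s²·K)
  ΔT (temperature change): K

Multiplying the contributions: [kg] · [m²/(s²·K)] · [K]
Adding exponents of each base unit: kg: 1, m: 2, s: -2
SI base units of heat: kg·m²/s²

Answer: kg·m²/s²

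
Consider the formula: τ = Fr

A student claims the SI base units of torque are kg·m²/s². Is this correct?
Units of each symbol in τ = Fr:
  F (force): kg·m/s²
  r (lever arm): m

Multiplying the contributions: [kg·m/s²] · [m]
Adding exponents of each base unit: kg: 1, m: 2, s: -2
SI base units of torque: kg·m²/s²

The claimed units kg·m²/s² match the derived units, so the claim is correct.

Answer: Yes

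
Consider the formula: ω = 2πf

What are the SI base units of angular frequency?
Units of each symbol in ω = 2πf:
  f (frequency): 1/s
  The factor 2π is dimensionless.

Multiplying the contributions: [1/s]
Adding exponents of each base unit: s: -1
SI base units of angular frequency: 1/s

Answer: 1/s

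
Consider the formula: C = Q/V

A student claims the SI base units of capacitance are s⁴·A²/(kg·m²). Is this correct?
Units of each symbol in C = Q/V:
  Q (charge, in coulombs): s·A
  V (voltage, in volts): kg·m²/(s³·A)  → in the denominator, contributes s³·A/(kg·m²)

Multiplying the contributions: [s·A] · [s³·A/(kg·m²)]
Adding exponents of each base unit: kg: -1, m: -2, s: 4, A: 2
SI base units of capacitance: s⁴·A²/(kg·m²)

The claimed units s⁴·A²/(kg·m²) match the derived units, so the claim is correct.

Answer: Yes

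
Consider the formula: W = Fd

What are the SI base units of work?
Units of each symbol in W = Fd:
  F (force): kg·m/s²
  d (displacement): m

Multiplying the contributions: [kg·m/s²] · [m]
Adding exponents of each base unit: kg: 1, m: 2, s: -2
SI base units of work: kg·m²/s²

Answer: kg·m²/s²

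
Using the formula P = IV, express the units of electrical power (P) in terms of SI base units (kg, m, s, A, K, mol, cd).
Units of each symbol in P = IV:
  I (current): A
  V (voltage, in volts): kg·m²/(s³·A)

Multiplying the contributions: [A] · [kg·m²/(s³·A)]
Adding exponents of each base unit: kg: 1, m: 2, s: -3
SI base units of electrical power: kg·m²/s³

Answer: kg·m²/s³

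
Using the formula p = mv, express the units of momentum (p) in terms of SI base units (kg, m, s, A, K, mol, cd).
Units of each symbol in p = mv:
  m (mass): kg
  v (velocity): m/s

Multiplying the contributions: [kg] · [m/s]
Adding exponents of each base unit: kg: 1, m: 1, s: -1
SI base units of momentum: kg·m/s

Answer: kg·m/s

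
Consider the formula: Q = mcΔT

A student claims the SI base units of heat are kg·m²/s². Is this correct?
Units of each symbol in Q = mcΔT:
  m (mass): kg
  c (specific heat capacity, in J/(kg·K)): m²/(s²·K)
  ΔT (temperature change): K

Multiplying the contributions: [kg] · [m²/(s²·K)] · [K]
Adding exponents of each base unit: kg: 1, m: 2, s: -2
SI base units of heat: kg·m²/s²

The claimed units kg·m²/s² match the derived units, so the claim is correct.

Answer: Yes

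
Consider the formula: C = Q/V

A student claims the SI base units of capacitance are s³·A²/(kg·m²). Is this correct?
Units of each symbol in C = Q/V:
  Q (charge, in coulombs): s·A
  V (voltage, in volts): kg·m²/(s³·A)  → in the denominator, contributes s³·A/(kg·m²)

Multiplying the contributions: [s·A] · [s³·A/(kg·m²)]
Adding exponents of each base unit: kg: -1, m: -2, s: 4, A: 2
SI base units of capacitance: s⁴·A²/(kg·m²)

The claimed units s³·A²/(kg·m²) (exponents kg: -1, m: -2, s: 3, A: 2) do not match the derived units s⁴·A²/(kg·m²) (exponents kg: -1, m: -2, s: 4, A: 2), so the claim is incorrect.

Answer: No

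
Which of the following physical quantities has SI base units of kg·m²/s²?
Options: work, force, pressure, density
Checking the SI base units of each option:
  work (W = Fd): kg·m²/s²  ✓ matches
  force (F = ma): kg·m/s²  ✗
  pressure (P = F/A): kg/(m·s²)  ✗
  density (ρ = m/V): kg/m³  ✗

Only work has units kg·m²/s².

Answer: work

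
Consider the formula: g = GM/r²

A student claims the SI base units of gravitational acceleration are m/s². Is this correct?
Units of each symbol in g = GM/r²:
  G (gravitational constant): m³/(kg·s²)
  M (mass): kg
  r (distance): m  → to the power 2 in the denominator, contributes 1/m²

Multiplying the contributions: [m³/(kg·s²)] · [kg] · [1/m²]
Adding exponents of each base unit: m: 1, s: -2
SI base units of gravitational acceleration: m/s²

The claimed units m/s² match the derived units, so the claim is correct.

Answer: Yes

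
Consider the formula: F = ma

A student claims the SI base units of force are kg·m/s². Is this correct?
Units of each symbol in F = ma:
  m (mass): kg
  a (acceleration): m/s²

Multiplying the contributions: [kg] · [m/s²]
Adding exponents of each base unit: kg: 1, m: 1, s: -2
SI base units of force: kg·m/s²

The claimed units kg·m/s² match the derived units, so the claim is correct.

Answer: Yes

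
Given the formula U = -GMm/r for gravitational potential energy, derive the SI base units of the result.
Units of each symbol in U = -GMm/r:
  G (gravitational constant): m³/(kg·s²)
  M (mass): kg
  m (mass): kg
  r (distance): m  → in the denominator, contributes 1/m
  The minus sign does not affect the units.

Multiplying the contributions: [m³/(kg·s²)] · [kg] · [kg] · [1/m]
Adding exponents of each base unit: kg: 1, m: 2, s: -2
SI base units of gravitational potential energy: kg·m²/s²

Answer: kg·m²/s²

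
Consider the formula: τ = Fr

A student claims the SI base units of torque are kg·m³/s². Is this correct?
Units of each symbol in τ = Fr:
  F (force): kg·m/s²
  r (lever arm): m

Multiplying the contributions: [kg·m/s²] · [m]
Adding exponents of each base unit: kg: 1, m: 2, s: -2
SI base units of torque: kg·m²/s²

The claimed units kg·m³/s² (exponents kg: 1, m: 3, s: -2) do not match the derived units kg·m²/s² (exponents kg: 1, m: 2, s: -2), so the claim is incorrect.

Answer: No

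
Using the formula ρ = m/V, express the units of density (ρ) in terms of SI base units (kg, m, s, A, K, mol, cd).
Units of each symbol in ρ = m/V:
  m (mass): kg
  V (volume): m³  → in the denominator, contributes 1/m³

Multiplying the contributions: [kg] · [1/m³]
Adding exponents of each base unit: kg: 1, m: -3
SI base units of density: kg/m³

Answer: kg/m³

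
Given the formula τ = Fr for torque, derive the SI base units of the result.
Units of each symbol in τ = Fr:
  F (force): kg·m/s²
  r (lever arm): m

Multiplying the contributions: [kg·m/s²] · [m]
Adding exponents of each base unit: kg: 1, m: 2, s: -2
SI base units of torque: kg·m²/s²

Answer: kg·m²/s²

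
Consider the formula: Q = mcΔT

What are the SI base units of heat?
Units of each symbol in Q = mcΔT:
  m (mass): kg
  c (specific heat capacity, in J/(kg·K)): m²/(s²·K)
  ΔT (temperature change): K

Multiplying the contributions: [kg] · [m²/(s²·K)] · [K]
Adding exponents of each base unit: kg: 1, m: 2, s: -2
SI base units of heat: kg·m²/s²

Answer: kg·m²/s²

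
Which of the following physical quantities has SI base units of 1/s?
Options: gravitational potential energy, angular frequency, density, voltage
Checking the SI base units of each option:
  gravitational potential energy (U = -GMm/r): kg·m²/s²  ✗
  angular frequency (ω = 2πf): 1/s  ✓ matches
  density (ρ = m/V): kg/m³  ✗
  voltage (V = IR): kg·m²/(s³·A)  ✗

Only angular frequency has units 1/s.

Answer: angular frequency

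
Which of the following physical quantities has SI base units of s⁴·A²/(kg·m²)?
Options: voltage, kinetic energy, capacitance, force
Checking the SI base units of each option:
  voltage (V = IR): kg·m²/(s³·A)  ✗
  kinetic energy (E = ½mv²): kg·m²/s²  ✗
  capacitance (C = Q/V): s⁴·A²/(kg·m²)  ✓ matches
  force (F = ma): kg·m/s²  ✗

Only capacitance has units s⁴·A²/(kg·m²).

Answer: capacitance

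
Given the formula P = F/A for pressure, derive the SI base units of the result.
Units of each symbol in P = F/A:
  F (force): kg·m/s²
  A (area): m²  → in the denominator, contributes 1/m²

Multiplying the contributions: [kg·m/s²] · [1/m²]
Adding exponents of each base unit: kg: 1, m: -1, s: -2
SI base units of pressure: kg/(m·s²)

Answer: kg/(m·s²)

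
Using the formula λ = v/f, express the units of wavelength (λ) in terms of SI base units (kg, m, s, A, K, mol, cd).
Units of each symbol in λ = v/f:
  v (wave speed): m/s
  f (frequency): 1/s  → in the denominator, contributes s

Multiplying the contributions: [m/s] · [s]
Adding exponents of each base unit: m: 1
SI base units of wavelength: m

Answer: m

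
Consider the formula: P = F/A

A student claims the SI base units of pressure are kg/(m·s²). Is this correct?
Units of each symbol in P = F/A:
  F (force): kg·m/s²
  A (area): m²  → in the denominator, contributes 1/m²

Multiplying the contributions: [kg·m/s²] · [1/m²]
Adding exponents of each base unit: kg: 1, m: -1, s: -2
SI base units of pressure: kg/(m·s²)

The claimed units kg/(m·s²) match the derived units, so the claim is correct.

Answer: Yes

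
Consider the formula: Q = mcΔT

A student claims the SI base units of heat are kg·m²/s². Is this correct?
Units of each symbol in Q = mcΔT:
  m (mass): kg
  c (specific heat capacity, in J/(kg·K)): m²/(s²·K)
  ΔT (temperature change): K

Multiplying the contributions: [kg] · [m²/(s²·K)] · [K]
Adding exponents of each base unit: kg: 1, m: 2, s: -2
SI base units of heat: kg·m²/s²

The claimed units kg·m²/s² match the derived units, so the claim is correct.

Answer: Yes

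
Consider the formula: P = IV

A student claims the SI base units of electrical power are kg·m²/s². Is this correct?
Units of each symbol in P = IV:
  I (current): A
  V (voltage, in volts): kg·m²/(s³·A)

Multiplying the contributions: [A] · [kg·m²/(s³·A)]
Adding exponents of each base unit: kg: 1, m: 2, s: -3
SI base units of electrical power: kg·m²/s³

The claimed units kg·m²/s² (exponents kg: 1, m: 2, s: -2) do not match the derived units kg·m²/s³ (exponents kg: 1, m: 2, s: -3), so the claim is incorrect.

Answer: No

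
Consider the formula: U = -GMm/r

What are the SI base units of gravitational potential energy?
Units of each symbol in U = -GMm/r:
  G (gravitational constant): m³/(kg·s²)
  M (mass): kg
  m (mass): kg
  r (distance): m  → in the denominator, contributes 1/m
  The minus sign does not affect the units.

Multiplying the contributions: [m³/(kg·s²)] · [kg] · [kg] · [1/m]
Adding exponents of each base unit: kg: 1, m: 2, s: -2
SI base units of gravitational potential energy: kg·m²/s²

Answer: kg·m²/s²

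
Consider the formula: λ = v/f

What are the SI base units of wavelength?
Units of each symbol in λ = v/f:
  v (wave speed): m/s
  f (frequency): 1/s  → in the denominator, contributes s

Multiplying the contributions: [m/s] · [s]
Adding exponents of each base unit: m: 1
SI base units of wavelength: m

Answer: m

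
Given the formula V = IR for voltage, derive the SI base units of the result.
Units of each symbol in V = IR:
  I (current): A
  R (resistance, in ohms): kg·m²/(s³·A²)

Multiplying the contributions: [A] · [kg·m²/(s³·A²)]
Adding exponents of each base unit: kg: 1, m: 2, s: -3, A: -1
SI base units of voltage: kg·m²/(s³·A)

Answer: kg·m²/(s³·A)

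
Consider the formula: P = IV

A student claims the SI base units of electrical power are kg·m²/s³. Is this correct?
Units of each symbol in P = IV:
  I (current): A
  V (voltage, in volts): kg·m²/(s³·A)

Multiplying the contributions: [A] · [kg·m²/(s³·A)]
Adding exponents of each base unit: kg: 1, m: 2, s: -3
SI base units of electrical power: kg·m²/s³

The claimed units kg·m²/s³ match the derived units, so the claim is correct.

Answer: Yes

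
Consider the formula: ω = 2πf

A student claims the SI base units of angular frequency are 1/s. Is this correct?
Units of each symbol in ω = 2πf:
  f (frequency): 1/s
  The factor 2π is dimensionless.

Multiplying the contributions: [1/s]
Adding exponents of each base unit: s: -1
SI base units of angular frequency: 1/s

The claimed units 1/s match the derived units, so the claim is correct.

Answer: Yes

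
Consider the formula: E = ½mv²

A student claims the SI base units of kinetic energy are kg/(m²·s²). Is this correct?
Units of each symbol in E = ½mv²:
  m (mass): kg
  v (speed): m/s  → to the power 2, contributes m²/s²
  The factor ½ is dimensionless.

Multiplying the contributions: [kg] · [m²/s²]
Adding exponents of each base unit: kg: 1, m: 2, s: -2
SI base units of kinetic energy: kg·m²/s²

The claimed units kg/(m²·s²) (exponents kg: 1, m: -2, s: -2) do not match the derived units kg·m²/s² (exponents kg: 1, m: 2, s: -2), so the claim is incorrect.

Answer: No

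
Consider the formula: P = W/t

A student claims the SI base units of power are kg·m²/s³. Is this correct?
Units of each symbol in P = W/t:
  W (work): kg·m²/s²
  t (time): s  → in the denominator, contributes 1/s

Multiplying the contributions: [kg·m²/s²] · [1/s]
Adding exponents of each base unit: kg: 1, m: 2, s: -3
SI base units of power: kg·m²/s³

The claimed units kg·m²/s³ match the derived units, so the claim is correct.

Answer: Yes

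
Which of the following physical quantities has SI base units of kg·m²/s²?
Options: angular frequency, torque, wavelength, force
Checking the SI base units of each option:
  angular frequency (ω = 2πf): 1/s  ✗
  torque (τ = Fr): kg·m²/s²  ✓ matches
  wavelength (λ = v/f): m  ✗
  force (F = ma): kg·m/s²  ✗

Only torque has units kg·m²/s².

Answer: torque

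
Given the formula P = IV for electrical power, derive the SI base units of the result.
Units of each symbol in P = IV:
  I (current): A
  V (voltage, in volts): kg·m²/(s³·A)

Multiplying the contributions: [A] · [kg·m²/(s³·A)]
Adding exponents of each base unit: kg: 1, m: 2, s: -3
SI base units of electrical power: kg·m²/s³

Answer: kg·m²/s³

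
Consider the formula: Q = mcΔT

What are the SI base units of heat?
Units of each symbol in Q = mcΔT:
  m (mass): kg
  c (specific heat capacity, in J/(kg·K)): m²/(s²·K)
  ΔT (temperature change): K

Multiplying the contributions: [kg] · [m²/(s²·K)] · [K]
Adding exponents of each base unit: kg: 1, m: 2, s: -2
SI base units of heat: kg·m²/s²

Answer: kg·m²/s²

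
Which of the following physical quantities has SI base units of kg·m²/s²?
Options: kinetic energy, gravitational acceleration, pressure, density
Checking the SI base units of each option:
  kinetic energy (E = ½mv²): kg·m²/s²  ✓ matches
  gravitational acceleration (g = GM/r²): m/s²  ✗
  pressure (P = F/A): kg/(m·s²)  ✗
  density (ρ = m/V): kg/m³  ✗

Only kinetic energy has units kg·m²/s².

Answer: kinetic energy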